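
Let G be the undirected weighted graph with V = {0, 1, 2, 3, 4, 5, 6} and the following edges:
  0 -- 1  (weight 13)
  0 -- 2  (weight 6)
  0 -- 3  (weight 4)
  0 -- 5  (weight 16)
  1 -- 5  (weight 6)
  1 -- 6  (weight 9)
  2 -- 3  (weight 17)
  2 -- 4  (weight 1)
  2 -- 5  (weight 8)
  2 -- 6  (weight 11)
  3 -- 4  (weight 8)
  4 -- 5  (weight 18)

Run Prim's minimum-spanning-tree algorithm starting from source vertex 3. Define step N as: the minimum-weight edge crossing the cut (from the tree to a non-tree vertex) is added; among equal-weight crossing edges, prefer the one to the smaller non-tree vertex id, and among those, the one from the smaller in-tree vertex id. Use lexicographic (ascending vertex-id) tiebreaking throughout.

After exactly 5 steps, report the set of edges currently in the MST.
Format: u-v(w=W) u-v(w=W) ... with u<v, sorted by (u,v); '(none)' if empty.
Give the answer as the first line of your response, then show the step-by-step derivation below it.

0-2(w=6) 0-3(w=4) 1-5(w=6) 2-4(w=1) 2-5(w=8)

step 1: add edge 0-3 (w=4); MST = {0-3(w=4)}
step 2: add edge 0-2 (w=6); MST = {0-2(w=6) 0-3(w=4)}
step 3: add edge 2-4 (w=1); MST = {0-2(w=6) 0-3(w=4) 2-4(w=1)}
step 4: add edge 2-5 (w=8); MST = {0-2(w=6) 0-3(w=4) 2-4(w=1) 2-5(w=8)}
step 5: add edge 1-5 (w=6); MST = {0-2(w=6) 0-3(w=4) 1-5(w=6) 2-4(w=1) 2-5(w=8)}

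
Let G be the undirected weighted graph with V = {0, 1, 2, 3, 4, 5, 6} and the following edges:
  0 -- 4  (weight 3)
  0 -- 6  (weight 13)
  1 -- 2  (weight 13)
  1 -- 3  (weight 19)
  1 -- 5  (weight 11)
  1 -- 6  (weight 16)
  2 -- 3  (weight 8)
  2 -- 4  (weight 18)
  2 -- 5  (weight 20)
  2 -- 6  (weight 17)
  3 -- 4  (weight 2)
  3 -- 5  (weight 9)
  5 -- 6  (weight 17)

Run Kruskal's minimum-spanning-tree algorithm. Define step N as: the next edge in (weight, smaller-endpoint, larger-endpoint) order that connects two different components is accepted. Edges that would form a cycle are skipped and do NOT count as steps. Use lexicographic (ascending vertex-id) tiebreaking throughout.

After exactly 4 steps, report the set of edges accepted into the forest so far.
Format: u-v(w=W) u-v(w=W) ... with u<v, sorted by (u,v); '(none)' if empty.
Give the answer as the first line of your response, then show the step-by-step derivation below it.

0-4(w=3) 2-3(w=8) 3-4(w=2) 3-5(w=9)

step 1: add edge 3-4 (w=2); MST = {3-4(w=2)}
step 2: add edge 0-4 (w=3); MST = {0-4(w=3) 3-4(w=2)}
step 3: add edge 2-3 (w=8); MST = {0-4(w=3) 2-3(w=8) 3-4(w=2)}
step 4: add edge 3-5 (w=9); MST = {0-4(w=3) 2-3(w=8) 3-4(w=2) 3-5(w=9)}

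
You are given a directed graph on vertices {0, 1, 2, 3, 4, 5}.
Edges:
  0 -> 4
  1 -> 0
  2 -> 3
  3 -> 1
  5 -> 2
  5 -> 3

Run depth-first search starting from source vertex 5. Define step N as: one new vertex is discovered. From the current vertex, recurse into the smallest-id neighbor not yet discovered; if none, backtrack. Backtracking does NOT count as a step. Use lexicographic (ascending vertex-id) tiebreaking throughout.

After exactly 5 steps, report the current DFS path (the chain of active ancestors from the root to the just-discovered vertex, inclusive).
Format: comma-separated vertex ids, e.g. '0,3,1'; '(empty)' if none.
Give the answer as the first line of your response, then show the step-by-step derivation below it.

5,2,3,1,0

step 1: discover 5; path=5; order=5
step 2: discover 2; path=5>2; order=5,2
step 3: discover 3; path=5>2>3; order=5,2,3
step 4: discover 1; path=5>2>3>1; order=5,2,3,1
step 5: discover 0; path=5>2>3>1>0; order=5,2,3,1,0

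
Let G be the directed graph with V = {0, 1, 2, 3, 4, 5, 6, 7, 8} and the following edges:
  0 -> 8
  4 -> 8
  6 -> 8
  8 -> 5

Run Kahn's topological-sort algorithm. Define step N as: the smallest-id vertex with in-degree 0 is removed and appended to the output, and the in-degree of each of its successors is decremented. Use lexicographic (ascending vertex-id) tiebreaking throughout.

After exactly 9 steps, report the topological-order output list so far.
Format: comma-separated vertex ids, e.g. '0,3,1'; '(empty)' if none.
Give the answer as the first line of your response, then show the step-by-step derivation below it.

0,1,2,3,4,6,7,8,5

step 1: output 0; order=[0]; indeg=(0,0,0,0,0,1,0,0,2)
step 2: output 1; order=[0,1]; indeg=(0,0,0,0,0,1,0,0,2)
step 3: output 2; order=[0,1,2]; indeg=(0,0,0,0,0,1,0,0,2)
step 4: output 3; order=[0,1,2,3]; indeg=(0,0,0,0,0,1,0,0,2)
step 5: output 4; order=[0,1,2,3,4]; indeg=(0,0,0,0,0,1,0,0,1)
step 6: output 6; order=[0,1,2,3,4,6]; indeg=(0,0,0,0,0,1,0,0,0)
step 7: output 7; order=[0,1,2,3,4,6,7]; indeg=(0,0,0,0,0,1,0,0,0)
step 8: output 8; order=[0,1,2,3,4,6,7,8]; indeg=(0,0,0,0,0,0,0,0,0)
step 9: output 5; order=[0,1,2,3,4,6,7,8,5]; indeg=(0,0,0,0,0,0,0,0,0)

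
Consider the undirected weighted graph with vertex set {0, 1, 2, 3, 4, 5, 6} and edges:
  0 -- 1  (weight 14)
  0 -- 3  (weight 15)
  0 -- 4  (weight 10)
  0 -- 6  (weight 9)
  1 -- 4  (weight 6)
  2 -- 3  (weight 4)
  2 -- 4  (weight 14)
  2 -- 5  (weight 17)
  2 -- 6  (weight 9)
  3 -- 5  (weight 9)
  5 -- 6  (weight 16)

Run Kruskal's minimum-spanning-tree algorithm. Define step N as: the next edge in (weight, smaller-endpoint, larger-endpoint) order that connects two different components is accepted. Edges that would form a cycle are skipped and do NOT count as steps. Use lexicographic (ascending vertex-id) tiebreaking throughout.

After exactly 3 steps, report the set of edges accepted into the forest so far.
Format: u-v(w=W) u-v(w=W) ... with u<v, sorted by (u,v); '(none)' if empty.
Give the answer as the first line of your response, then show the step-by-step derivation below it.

0-6(w=9) 1-4(w=6) 2-3(w=4)

step 1: add edge 2-3 (w=4); MST = {2-3(w=4)}
step 2: add edge 1-4 (w=6); MST = {1-4(w=6) 2-3(w=4)}
step 3: add edge 0-6 (w=9); MST = {0-6(w=9) 1-4(w=6) 2-3(w=4)}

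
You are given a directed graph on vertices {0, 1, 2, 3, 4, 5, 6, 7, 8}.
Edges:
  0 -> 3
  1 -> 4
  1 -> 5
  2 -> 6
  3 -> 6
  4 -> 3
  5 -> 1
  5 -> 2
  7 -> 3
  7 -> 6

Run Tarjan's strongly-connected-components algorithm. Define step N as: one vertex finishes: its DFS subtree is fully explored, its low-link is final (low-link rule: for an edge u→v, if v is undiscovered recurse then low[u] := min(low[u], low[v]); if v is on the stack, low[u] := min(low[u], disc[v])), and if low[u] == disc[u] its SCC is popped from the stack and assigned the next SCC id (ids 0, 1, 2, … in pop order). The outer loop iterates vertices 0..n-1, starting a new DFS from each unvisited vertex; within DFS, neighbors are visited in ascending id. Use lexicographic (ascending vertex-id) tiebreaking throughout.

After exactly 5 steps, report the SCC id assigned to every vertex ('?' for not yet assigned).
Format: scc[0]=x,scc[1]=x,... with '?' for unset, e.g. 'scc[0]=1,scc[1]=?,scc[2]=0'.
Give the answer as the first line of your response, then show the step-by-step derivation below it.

scc[0]=2,scc[1]=?,scc[2]=4,scc[3]=1,scc[4]=3,scc[5]=?,scc[6]=0,scc[7]=?,scc[8]=?

step 1: low=(low[0]=0,low[1]=?,low[2]=?,low[3]=1,low[4]=?,low[5]=?,low[6]=2,low[7]=?,low[8]=?); scc=(scc[0]=?,scc[1]=?,scc[2]=?,scc[3]=?,scc[4]=?,scc[5]=?,scc[6]=0,scc[7]=?,scc[8]=?)
step 2: low=(low[0]=0,low[1]=?,low[2]=?,low[3]=1,low[4]=?,low[5]=?,low[6]=2,low[7]=?,low[8]=?); scc=(scc[0]=?,scc[1]=?,scc[2]=?,scc[3]=1,scc[4]=?,scc[5]=?,scc[6]=0,scc[7]=?,scc[8]=?)
step 3: low=(low[0]=0,low[1]=?,low[2]=?,low[3]=1,low[4]=?,low[5]=?,low[6]=2,low[7]=?,low[8]=?); scc=(scc[0]=2,scc[1]=?,scc[2]=?,scc[3]=1,scc[4]=?,scc[5]=?,scc[6]=0,scc[7]=?,scc[8]=?)
step 4: low=(low[0]=0,low[1]=3,low[2]=?,low[3]=1,low[4]=4,low[5]=?,low[6]=2,low[7]=?,low[8]=?); scc=(scc[0]=2,scc[1]=?,scc[2]=?,scc[3]=1,scc[4]=3,scc[5]=?,scc[6]=0,scc[7]=?,scc[8]=?)
step 5: low=(low[0]=0,low[1]=3,low[2]=6,low[3]=1,low[4]=4,low[5]=3,low[6]=2,low[7]=?,low[8]=?); scc=(scc[0]=2,scc[1]=?,scc[2]=4,scc[3]=1,scc[4]=3,scc[5]=?,scc[6]=0,scc[7]=?,scc[8]=?)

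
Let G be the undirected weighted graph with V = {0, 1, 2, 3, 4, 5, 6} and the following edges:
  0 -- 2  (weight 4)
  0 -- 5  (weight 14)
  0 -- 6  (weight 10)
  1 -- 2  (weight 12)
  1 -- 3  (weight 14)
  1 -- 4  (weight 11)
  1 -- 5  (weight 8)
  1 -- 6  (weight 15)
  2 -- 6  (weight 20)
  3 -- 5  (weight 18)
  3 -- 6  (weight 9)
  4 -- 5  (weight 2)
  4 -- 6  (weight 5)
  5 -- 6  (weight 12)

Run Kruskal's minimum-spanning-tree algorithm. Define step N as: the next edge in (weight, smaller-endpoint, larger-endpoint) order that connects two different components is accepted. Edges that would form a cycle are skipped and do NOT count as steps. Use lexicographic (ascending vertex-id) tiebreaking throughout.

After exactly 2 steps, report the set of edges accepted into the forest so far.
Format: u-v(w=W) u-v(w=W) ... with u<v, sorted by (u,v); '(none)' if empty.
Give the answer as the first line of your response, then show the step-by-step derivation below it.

0-2(w=4) 4-5(w=2)

step 1: add edge 4-5 (w=2); MST = {4-5(w=2)}
step 2: add edge 0-2 (w=4); MST = {0-2(w=4) 4-5(w=2)}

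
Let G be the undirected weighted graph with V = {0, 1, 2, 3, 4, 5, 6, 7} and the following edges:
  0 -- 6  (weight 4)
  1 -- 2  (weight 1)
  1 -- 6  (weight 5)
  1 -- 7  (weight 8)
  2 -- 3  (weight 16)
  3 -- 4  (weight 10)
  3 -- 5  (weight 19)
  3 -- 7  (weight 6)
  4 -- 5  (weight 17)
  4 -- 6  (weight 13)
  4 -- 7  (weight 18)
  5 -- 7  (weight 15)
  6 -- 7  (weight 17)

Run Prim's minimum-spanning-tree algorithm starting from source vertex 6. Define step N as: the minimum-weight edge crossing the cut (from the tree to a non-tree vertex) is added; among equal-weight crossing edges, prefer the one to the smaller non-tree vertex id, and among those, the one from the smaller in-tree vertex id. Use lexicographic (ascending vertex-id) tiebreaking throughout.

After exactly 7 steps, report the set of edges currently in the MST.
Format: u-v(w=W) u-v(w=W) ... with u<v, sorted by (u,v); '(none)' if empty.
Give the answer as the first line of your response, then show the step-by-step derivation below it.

0-6(w=4) 1-2(w=1) 1-6(w=5) 1-7(w=8) 3-4(w=10) 3-7(w=6) 5-7(w=15)

step 1: add edge 0-6 (w=4); MST = {0-6(w=4)}
step 2: add edge 1-6 (w=5); MST = {0-6(w=4) 1-6(w=5)}
step 3: add edge 1-2 (w=1); MST = {0-6(w=4) 1-2(w=1) 1-6(w=5)}
step 4: add edge 1-7 (w=8); MST = {0-6(w=4) 1-2(w=1) 1-6(w=5) 1-7(w=8)}
step 5: add edge 3-7 (w=6); MST = {0-6(w=4) 1-2(w=1) 1-6(w=5) 1-7(w=8) 3-7(w=6)}
step 6: add edge 3-4 (w=10); MST = {0-6(w=4) 1-2(w=1) 1-6(w=5) 1-7(w=8) 3-4(w=10) 3-7(w=6)}
step 7: add edge 5-7 (w=15); MST = {0-6(w=4) 1-2(w=1) 1-6(w=5) 1-7(w=8) 3-4(w=10) 3-7(w=6) 5-7(w=15)}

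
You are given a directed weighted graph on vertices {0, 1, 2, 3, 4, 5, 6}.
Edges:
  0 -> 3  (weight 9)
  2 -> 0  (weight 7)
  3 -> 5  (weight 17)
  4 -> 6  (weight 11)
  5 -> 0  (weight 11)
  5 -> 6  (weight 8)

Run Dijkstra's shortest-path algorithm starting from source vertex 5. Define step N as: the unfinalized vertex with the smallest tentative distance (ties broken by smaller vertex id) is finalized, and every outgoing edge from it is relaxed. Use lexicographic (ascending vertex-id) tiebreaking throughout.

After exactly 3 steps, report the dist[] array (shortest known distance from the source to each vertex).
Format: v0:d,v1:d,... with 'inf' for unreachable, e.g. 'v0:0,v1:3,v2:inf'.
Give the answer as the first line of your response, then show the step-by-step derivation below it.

v0:11,v1:inf,v2:inf,v3:20,v4:inf,v5:0,v6:8

step 1: dist = v0:11,v1:inf,v2:inf,v3:inf,v4:inf,v5:0,v6:8
step 2: dist = v0:11,v1:inf,v2:inf,v3:inf,v4:inf,v5:0,v6:8
step 3: dist = v0:11,v1:inf,v2:inf,v3:20,v4:inf,v5:0,v6:8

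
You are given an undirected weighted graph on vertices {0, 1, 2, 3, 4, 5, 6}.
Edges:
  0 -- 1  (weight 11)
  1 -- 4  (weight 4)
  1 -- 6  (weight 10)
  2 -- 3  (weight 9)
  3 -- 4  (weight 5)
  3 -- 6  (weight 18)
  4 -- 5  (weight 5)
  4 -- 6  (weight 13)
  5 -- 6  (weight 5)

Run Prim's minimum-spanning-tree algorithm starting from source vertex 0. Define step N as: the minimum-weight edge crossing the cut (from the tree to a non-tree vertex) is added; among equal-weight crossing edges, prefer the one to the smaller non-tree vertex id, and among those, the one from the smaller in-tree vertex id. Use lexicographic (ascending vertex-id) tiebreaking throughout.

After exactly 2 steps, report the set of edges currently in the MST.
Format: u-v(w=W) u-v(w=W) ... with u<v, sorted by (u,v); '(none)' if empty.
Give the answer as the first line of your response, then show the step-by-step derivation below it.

0-1(w=11) 1-4(w=4)

step 1: add edge 0-1 (w=11); MST = {0-1(w=11)}
step 2: add edge 1-4 (w=4); MST = {0-1(w=11) 1-4(w=4)}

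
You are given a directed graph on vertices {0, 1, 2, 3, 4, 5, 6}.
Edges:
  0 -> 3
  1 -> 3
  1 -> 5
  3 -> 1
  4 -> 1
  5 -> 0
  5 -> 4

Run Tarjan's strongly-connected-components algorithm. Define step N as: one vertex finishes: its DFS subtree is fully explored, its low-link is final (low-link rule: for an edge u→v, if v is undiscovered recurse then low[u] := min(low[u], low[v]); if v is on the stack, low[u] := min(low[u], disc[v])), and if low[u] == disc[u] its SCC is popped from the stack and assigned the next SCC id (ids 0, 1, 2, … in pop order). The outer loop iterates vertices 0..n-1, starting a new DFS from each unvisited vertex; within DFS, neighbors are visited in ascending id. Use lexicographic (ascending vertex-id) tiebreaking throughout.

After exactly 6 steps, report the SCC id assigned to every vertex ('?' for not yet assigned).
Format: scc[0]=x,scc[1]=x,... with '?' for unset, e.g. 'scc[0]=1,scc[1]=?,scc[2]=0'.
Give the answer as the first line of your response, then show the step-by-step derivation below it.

scc[0]=0,scc[1]=0,scc[2]=1,scc[3]=0,scc[4]=0,scc[5]=0,scc[6]=?

step 1: low=(low[0]=0,low[1]=1,low[2]=?,low[3]=1,low[4]=2,low[5]=0,low[6]=?); scc=(scc[0]=?,scc[1]=?,scc[2]=?,scc[3]=?,scc[4]=?,scc[5]=?,scc[6]=?)
step 2: low=(low[0]=0,low[1]=1,low[2]=?,low[3]=1,low[4]=2,low[5]=0,low[6]=?); scc=(scc[0]=?,scc[1]=?,scc[2]=?,scc[3]=?,scc[4]=?,scc[5]=?,scc[6]=?)
step 3: low=(low[0]=0,low[1]=0,low[2]=?,low[3]=1,low[4]=2,low[5]=0,low[6]=?); scc=(scc[0]=?,scc[1]=?,scc[2]=?,scc[3]=?,scc[4]=?,scc[5]=?,scc[6]=?)
step 4: low=(low[0]=0,low[1]=0,low[2]=?,low[3]=0,low[4]=2,low[5]=0,low[6]=?); scc=(scc[0]=?,scc[1]=?,scc[2]=?,scc[3]=?,scc[4]=?,scc[5]=?,scc[6]=?)
step 5: low=(low[0]=0,low[1]=0,low[2]=?,low[3]=0,low[4]=2,low[5]=0,low[6]=?); scc=(scc[0]=0,scc[1]=0,scc[2]=?,scc[3]=0,scc[4]=0,scc[5]=0,scc[6]=?)
step 6: low=(low[0]=0,low[1]=0,low[2]=5,low[3]=0,low[4]=2,low[5]=0,low[6]=?); scc=(scc[0]=0,scc[1]=0,scc[2]=1,scc[3]=0,scc[4]=0,scc[5]=0,scc[6]=?)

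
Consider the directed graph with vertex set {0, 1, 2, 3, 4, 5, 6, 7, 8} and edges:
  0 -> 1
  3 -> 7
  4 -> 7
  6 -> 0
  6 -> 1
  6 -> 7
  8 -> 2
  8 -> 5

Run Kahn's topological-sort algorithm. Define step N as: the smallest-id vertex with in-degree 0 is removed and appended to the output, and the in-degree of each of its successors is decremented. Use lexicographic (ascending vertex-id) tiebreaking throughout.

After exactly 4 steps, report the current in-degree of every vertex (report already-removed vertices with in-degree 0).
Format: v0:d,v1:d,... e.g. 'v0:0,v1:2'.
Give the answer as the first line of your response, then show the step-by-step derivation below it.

v0:0,v1:0,v2:1,v3:0,v4:0,v5:1,v6:0,v7:0,v8:0

step 1: output 3; order=[3]; indeg=(1,2,1,0,0,1,0,2,0)
step 2: output 4; order=[3,4]; indeg=(1,2,1,0,0,1,0,1,0)
step 3: output 6; order=[3,4,6]; indeg=(0,1,1,0,0,1,0,0,0)
step 4: output 0; order=[3,4,6,0]; indeg=(0,0,1,0,0,1,0,0,0)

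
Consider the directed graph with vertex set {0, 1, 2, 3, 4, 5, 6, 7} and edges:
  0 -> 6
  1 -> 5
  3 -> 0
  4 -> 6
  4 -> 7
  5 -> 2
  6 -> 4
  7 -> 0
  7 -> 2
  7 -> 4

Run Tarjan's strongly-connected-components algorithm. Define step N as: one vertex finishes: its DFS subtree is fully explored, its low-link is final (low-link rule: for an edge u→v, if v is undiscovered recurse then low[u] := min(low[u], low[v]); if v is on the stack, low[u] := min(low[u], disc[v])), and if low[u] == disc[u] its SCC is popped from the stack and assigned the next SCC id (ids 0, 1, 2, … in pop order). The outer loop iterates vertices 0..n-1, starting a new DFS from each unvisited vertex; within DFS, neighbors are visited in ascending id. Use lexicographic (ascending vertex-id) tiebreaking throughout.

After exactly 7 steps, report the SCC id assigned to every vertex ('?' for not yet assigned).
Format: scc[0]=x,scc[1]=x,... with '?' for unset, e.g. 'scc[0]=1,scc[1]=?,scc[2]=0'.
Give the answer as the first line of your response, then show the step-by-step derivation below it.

scc[0]=1,scc[1]=3,scc[2]=0,scc[3]=?,scc[4]=1,scc[5]=2,scc[6]=1,scc[7]=1

step 1: low=(low[0]=0,low[1]=?,low[2]=4,low[3]=?,low[4]=1,low[5]=?,low[6]=1,low[7]=0); scc=(scc[0]=?,scc[1]=?,scc[2]=0,scc[3]=?,scc[4]=?,scc[5]=?,scc[6]=?,scc[7]=?)
step 2: low=(low[0]=0,low[1]=?,low[2]=4,low[3]=?,low[4]=1,low[5]=?,low[6]=1,low[7]=0); scc=(scc[0]=?,scc[1]=?,scc[2]=0,scc[3]=?,scc[4]=?,scc[5]=?,scc[6]=?,scc[7]=?)
step 3: low=(low[0]=0,low[1]=?,low[2]=4,low[3]=?,low[4]=0,low[5]=?,low[6]=1,low[7]=0); scc=(scc[0]=?,scc[1]=?,scc[2]=0,scc[3]=?,scc[4]=?,scc[5]=?,scc[6]=?,scc[7]=?)
step 4: low=(low[0]=0,low[1]=?,low[2]=4,low[3]=?,low[4]=0,low[5]=?,low[6]=0,low[7]=0); scc=(scc[0]=?,scc[1]=?,scc[2]=0,scc[3]=?,scc[4]=?,scc[5]=?,scc[6]=?,scc[7]=?)
step 5: low=(low[0]=0,low[1]=?,low[2]=4,low[3]=?,low[4]=0,low[5]=?,low[6]=0,low[7]=0); scc=(scc[0]=1,scc[1]=?,scc[2]=0,scc[3]=?,scc[4]=1,scc[5]=?,scc[6]=1,scc[7]=1)
step 6: low=(low[0]=0,low[1]=5,low[2]=4,low[3]=?,low[4]=0,low[5]=6,low[6]=0,low[7]=0); scc=(scc[0]=1,scc[1]=?,scc[2]=0,scc[3]=?,scc[4]=1,scc[5]=2,scc[6]=1,scc[7]=1)
step 7: low=(low[0]=0,low[1]=5,low[2]=4,low[3]=?,low[4]=0,low[5]=6,low[6]=0,low[7]=0); scc=(scc[0]=1,scc[1]=3,scc[2]=0,scc[3]=?,scc[4]=1,scc[5]=2,scc[6]=1,scc[7]=1)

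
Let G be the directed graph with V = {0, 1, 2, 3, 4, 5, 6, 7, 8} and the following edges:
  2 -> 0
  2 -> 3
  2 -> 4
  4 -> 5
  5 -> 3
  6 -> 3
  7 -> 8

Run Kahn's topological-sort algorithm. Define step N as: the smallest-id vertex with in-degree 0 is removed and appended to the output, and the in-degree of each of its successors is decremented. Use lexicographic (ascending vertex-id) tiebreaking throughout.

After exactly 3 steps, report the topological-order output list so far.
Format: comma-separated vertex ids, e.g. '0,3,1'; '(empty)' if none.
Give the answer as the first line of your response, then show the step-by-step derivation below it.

1,2,0

step 1: output 1; order=[1]; indeg=(1,0,0,3,1,1,0,0,1)
step 2: output 2; order=[1,2]; indeg=(0,0,0,2,0,1,0,0,1)
step 3: output 0; order=[1,2,0]; indeg=(0,0,0,2,0,1,0,0,1)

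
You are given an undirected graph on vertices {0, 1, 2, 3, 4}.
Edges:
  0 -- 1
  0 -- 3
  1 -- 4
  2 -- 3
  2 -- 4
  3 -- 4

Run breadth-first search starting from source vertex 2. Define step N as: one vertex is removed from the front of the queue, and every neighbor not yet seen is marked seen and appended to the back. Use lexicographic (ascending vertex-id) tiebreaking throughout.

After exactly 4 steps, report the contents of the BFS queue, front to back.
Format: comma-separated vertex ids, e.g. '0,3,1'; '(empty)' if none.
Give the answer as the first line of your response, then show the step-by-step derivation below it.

1

step 1: dequeue 2; queue=[3,4]; order=2
step 2: dequeue 3; queue=[4,0]; order=2,3
step 3: dequeue 4; queue=[0,1]; order=2,3,4
step 4: dequeue 0; queue=[1]; order=2,3,4,0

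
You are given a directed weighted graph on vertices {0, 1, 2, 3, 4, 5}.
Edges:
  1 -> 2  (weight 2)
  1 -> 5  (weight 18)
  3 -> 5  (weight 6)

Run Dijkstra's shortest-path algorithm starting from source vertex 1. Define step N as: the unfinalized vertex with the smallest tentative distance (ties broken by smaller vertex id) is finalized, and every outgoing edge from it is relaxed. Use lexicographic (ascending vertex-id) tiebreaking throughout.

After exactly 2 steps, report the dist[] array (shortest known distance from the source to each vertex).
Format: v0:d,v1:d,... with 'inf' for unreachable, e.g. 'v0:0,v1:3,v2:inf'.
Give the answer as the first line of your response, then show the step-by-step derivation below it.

v0:inf,v1:0,v2:2,v3:inf,v4:inf,v5:18

step 1: dist = v0:inf,v1:0,v2:2,v3:inf,v4:inf,v5:18
step 2: dist = v0:inf,v1:0,v2:2,v3:inf,v4:inf,v5:18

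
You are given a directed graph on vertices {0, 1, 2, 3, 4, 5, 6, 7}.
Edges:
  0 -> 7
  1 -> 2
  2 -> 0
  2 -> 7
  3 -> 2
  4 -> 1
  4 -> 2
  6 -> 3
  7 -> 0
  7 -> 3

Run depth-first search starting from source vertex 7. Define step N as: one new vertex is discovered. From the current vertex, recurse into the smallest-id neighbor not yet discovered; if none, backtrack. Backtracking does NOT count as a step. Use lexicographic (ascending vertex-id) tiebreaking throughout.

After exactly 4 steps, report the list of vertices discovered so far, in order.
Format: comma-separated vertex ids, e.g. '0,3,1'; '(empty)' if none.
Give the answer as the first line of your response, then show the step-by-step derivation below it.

7,0,3,2

step 1: discover 7; path=7; order=7
step 2: discover 0; path=7>0; order=7,0
step 3: discover 3; path=7>3; order=7,0,3
step 4: discover 2; path=7>3>2; order=7,0,3,2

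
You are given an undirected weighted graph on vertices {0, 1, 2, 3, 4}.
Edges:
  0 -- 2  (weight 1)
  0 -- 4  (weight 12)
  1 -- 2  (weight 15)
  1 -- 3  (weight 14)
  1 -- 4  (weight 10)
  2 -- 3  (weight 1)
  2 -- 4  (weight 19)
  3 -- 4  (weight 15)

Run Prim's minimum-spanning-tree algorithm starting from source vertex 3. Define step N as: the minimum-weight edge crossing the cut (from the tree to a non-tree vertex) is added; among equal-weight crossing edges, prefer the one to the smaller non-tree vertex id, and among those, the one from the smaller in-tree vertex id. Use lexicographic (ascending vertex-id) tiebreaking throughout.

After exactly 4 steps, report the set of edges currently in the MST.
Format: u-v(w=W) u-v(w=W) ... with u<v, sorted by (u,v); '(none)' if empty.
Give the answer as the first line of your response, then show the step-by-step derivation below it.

0-2(w=1) 0-4(w=12) 1-4(w=10) 2-3(w=1)

step 1: add edge 2-3 (w=1); MST = {2-3(w=1)}
step 2: add edge 0-2 (w=1); MST = {0-2(w=1) 2-3(w=1)}
step 3: add edge 0-4 (w=12); MST = {0-2(w=1) 0-4(w=12) 2-3(w=1)}
step 4: add edge 1-4 (w=10); MST = {0-2(w=1) 0-4(w=12) 1-4(w=10) 2-3(w=1)}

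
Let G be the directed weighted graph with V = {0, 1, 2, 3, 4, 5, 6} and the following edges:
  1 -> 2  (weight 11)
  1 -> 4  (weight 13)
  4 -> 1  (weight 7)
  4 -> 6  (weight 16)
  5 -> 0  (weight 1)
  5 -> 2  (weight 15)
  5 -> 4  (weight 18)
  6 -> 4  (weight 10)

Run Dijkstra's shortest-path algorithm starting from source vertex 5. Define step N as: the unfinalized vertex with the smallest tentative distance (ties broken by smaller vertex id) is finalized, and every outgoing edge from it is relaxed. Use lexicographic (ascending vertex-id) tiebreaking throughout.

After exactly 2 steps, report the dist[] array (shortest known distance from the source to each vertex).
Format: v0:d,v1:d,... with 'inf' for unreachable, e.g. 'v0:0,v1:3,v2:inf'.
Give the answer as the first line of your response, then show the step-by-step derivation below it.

v0:1,v1:inf,v2:15,v3:inf,v4:18,v5:0,v6:inf

step 1: dist = v0:1,v1:inf,v2:15,v3:inf,v4:18,v5:0,v6:inf
step 2: dist = v0:1,v1:inf,v2:15,v3:inf,v4:18,v5:0,v6:inf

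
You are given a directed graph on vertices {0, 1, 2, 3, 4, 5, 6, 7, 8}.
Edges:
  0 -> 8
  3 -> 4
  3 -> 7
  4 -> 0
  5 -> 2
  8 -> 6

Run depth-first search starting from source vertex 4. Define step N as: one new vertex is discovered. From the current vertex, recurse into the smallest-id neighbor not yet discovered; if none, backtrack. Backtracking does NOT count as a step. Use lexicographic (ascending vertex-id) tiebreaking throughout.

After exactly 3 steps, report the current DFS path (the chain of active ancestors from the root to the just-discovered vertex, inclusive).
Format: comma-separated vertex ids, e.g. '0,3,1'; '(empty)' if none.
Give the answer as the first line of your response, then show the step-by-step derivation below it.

4,0,8

step 1: discover 4; path=4; order=4
step 2: discover 0; path=4>0; order=4,0
step 3: discover 8; path=4>0>8; order=4,0,8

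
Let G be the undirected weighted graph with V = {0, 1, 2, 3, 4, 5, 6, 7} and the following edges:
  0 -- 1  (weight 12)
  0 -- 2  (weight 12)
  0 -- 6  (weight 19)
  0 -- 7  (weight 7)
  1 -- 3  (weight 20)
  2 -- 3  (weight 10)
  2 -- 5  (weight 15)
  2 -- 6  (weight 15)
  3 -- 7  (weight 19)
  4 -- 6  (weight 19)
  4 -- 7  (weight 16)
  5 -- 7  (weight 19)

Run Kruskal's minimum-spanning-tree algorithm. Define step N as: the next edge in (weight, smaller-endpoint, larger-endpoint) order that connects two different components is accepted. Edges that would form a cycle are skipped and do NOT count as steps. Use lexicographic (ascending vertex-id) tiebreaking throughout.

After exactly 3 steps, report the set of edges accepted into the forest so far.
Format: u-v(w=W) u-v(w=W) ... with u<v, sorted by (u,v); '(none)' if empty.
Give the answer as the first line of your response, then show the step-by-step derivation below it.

0-1(w=12) 0-7(w=7) 2-3(w=10)

step 1: add edge 0-7 (w=7); MST = {0-7(w=7)}
step 2: add edge 2-3 (w=10); MST = {0-7(w=7) 2-3(w=10)}
step 3: add edge 0-1 (w=12); MST = {0-1(w=12) 0-7(w=7) 2-3(w=10)}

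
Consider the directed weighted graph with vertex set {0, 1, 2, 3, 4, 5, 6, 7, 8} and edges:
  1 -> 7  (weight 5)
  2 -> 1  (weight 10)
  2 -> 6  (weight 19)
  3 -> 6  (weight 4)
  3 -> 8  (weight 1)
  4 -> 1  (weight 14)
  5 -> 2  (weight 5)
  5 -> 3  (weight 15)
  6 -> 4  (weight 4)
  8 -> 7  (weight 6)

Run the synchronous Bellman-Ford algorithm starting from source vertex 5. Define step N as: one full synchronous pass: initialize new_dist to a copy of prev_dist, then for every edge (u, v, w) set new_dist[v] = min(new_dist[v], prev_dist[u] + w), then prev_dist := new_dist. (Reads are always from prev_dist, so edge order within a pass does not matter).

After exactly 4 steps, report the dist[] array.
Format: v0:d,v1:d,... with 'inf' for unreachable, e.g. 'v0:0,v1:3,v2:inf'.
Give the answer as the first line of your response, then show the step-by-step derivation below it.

v0:inf,v1:15,v2:5,v3:15,v4:23,v5:0,v6:19,v7:20,v8:16

step 1: dist = v0:inf,v1:inf,v2:5,v3:15,v4:inf,v5:0,v6:inf,v7:inf,v8:inf
step 2: dist = v0:inf,v1:15,v2:5,v3:15,v4:inf,v5:0,v6:19,v7:inf,v8:16
step 3: dist = v0:inf,v1:15,v2:5,v3:15,v4:23,v5:0,v6:19,v7:20,v8:16
step 4: dist = v0:inf,v1:15,v2:5,v3:15,v4:23,v5:0,v6:19,v7:20,v8:16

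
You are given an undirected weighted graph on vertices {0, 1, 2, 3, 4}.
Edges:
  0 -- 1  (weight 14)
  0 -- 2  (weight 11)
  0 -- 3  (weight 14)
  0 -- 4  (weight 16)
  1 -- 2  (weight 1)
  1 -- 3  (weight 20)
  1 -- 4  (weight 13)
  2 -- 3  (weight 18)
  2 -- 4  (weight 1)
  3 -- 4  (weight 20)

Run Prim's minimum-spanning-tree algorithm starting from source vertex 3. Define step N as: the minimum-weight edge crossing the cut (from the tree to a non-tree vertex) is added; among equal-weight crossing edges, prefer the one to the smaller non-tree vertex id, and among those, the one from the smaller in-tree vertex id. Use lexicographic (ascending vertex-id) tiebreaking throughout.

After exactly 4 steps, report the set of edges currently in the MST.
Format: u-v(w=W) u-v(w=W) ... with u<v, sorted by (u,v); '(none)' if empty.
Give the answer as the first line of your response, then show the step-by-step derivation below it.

0-2(w=11) 0-3(w=14) 1-2(w=1) 2-4(w=1)

step 1: add edge 0-3 (w=14); MST = {0-3(w=14)}
step 2: add edge 0-2 (w=11); MST = {0-2(w=11) 0-3(w=14)}
step 3: add edge 1-2 (w=1); MST = {0-2(w=11) 0-3(w=14) 1-2(w=1)}
step 4: add edge 2-4 (w=1); MST = {0-2(w=11) 0-3(w=14) 1-2(w=1) 2-4(w=1)}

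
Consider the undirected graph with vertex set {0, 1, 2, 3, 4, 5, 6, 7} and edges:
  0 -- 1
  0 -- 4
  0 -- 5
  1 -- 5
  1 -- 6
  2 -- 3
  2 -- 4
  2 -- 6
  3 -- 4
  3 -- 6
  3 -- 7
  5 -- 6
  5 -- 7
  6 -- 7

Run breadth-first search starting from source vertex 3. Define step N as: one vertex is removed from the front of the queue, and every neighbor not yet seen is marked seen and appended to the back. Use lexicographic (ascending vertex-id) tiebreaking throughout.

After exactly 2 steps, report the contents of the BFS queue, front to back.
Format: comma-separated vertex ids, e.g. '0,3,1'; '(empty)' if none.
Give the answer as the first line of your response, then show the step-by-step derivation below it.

4,6,7

step 1: dequeue 3; queue=[2,4,6,7]; order=3
step 2: dequeue 2; queue=[4,6,7]; order=3,2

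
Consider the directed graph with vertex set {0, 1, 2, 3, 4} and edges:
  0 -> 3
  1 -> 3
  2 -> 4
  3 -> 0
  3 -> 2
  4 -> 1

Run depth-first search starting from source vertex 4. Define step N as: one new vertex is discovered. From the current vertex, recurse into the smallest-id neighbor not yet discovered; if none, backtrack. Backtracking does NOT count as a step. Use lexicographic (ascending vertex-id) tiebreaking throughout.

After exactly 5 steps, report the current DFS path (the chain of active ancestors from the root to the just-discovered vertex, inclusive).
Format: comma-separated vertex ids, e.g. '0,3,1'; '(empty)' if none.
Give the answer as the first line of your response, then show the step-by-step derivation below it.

4,1,3,2

step 1: discover 4; path=4; order=4
step 2: discover 1; path=4>1; order=4,1
step 3: discover 3; path=4>1>3; order=4,1,3
step 4: discover 0; path=4>1>3>0; order=4,1,3,0
step 5: discover 2; path=4>1>3>2; order=4,1,3,0,2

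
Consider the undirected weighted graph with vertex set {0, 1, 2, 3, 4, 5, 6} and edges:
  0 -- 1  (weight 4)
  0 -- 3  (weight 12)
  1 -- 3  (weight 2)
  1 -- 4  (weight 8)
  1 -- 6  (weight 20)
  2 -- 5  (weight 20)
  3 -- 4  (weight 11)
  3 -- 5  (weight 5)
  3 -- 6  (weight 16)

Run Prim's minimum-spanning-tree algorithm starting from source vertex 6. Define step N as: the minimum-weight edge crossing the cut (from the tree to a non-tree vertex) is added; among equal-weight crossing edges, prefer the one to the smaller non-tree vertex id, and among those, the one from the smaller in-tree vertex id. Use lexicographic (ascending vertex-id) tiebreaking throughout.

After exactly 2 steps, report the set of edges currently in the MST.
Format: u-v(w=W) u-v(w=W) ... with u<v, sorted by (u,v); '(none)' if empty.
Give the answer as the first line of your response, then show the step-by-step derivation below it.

1-3(w=2) 3-6(w=16)

step 1: add edge 3-6 (w=16); MST = {3-6(w=16)}
step 2: add edge 1-3 (w=2); MST = {1-3(w=2) 3-6(w=16)}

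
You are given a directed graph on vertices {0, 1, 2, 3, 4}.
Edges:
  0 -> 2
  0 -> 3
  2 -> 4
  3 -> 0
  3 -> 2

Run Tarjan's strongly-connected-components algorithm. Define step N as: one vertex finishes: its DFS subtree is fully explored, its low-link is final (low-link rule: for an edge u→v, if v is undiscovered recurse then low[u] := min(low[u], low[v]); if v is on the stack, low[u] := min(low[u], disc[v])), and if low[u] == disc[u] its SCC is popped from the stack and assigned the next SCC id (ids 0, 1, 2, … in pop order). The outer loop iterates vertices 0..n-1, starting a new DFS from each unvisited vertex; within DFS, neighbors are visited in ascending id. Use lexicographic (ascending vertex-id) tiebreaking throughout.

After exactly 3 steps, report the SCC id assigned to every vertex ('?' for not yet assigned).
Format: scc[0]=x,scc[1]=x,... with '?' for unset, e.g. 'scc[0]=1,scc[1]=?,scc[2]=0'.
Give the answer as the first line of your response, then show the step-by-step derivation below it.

scc[0]=?,scc[1]=?,scc[2]=1,scc[3]=?,scc[4]=0

step 1: low=(low[0]=0,low[1]=?,low[2]=1,low[3]=?,low[4]=2); scc=(scc[0]=?,scc[1]=?,scc[2]=?,scc[3]=?,scc[4]=0)
step 2: low=(low[0]=0,low[1]=?,low[2]=1,low[3]=?,low[4]=2); scc=(scc[0]=?,scc[1]=?,scc[2]=1,scc[3]=?,scc[4]=0)
step 3: low=(low[0]=0,low[1]=?,low[2]=1,low[3]=0,low[4]=2); scc=(scc[0]=?,scc[1]=?,scc[2]=1,scc[3]=?,scc[4]=0)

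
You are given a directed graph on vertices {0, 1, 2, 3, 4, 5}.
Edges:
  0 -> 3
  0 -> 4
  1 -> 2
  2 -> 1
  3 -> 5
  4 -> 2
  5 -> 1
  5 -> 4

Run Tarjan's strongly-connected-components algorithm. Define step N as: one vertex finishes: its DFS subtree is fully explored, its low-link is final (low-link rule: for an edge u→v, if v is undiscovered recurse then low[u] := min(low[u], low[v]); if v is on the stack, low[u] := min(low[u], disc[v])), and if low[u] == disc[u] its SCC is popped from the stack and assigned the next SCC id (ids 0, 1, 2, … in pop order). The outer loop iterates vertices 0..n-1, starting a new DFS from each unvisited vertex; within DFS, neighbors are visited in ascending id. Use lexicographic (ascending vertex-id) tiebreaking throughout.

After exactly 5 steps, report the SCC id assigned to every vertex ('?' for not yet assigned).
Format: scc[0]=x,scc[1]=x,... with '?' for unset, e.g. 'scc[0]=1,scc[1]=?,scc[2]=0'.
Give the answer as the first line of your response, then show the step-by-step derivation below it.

scc[0]=?,scc[1]=0,scc[2]=0,scc[3]=3,scc[4]=1,scc[5]=2

step 1: low=(low[0]=0,low[1]=3,low[2]=3,low[3]=1,low[4]=?,low[5]=2); scc=(scc[0]=?,scc[1]=?,scc[2]=?,scc[3]=?,scc[4]=?,scc[5]=?)
step 2: low=(low[0]=0,low[1]=3,low[2]=3,low[3]=1,low[4]=?,low[5]=2); scc=(scc[0]=?,scc[1]=0,scc[2]=0,scc[3]=?,scc[4]=?,scc[5]=?)
step 3: low=(low[0]=0,low[1]=3,low[2]=3,low[3]=1,low[4]=5,low[5]=2); scc=(scc[0]=?,scc[1]=0,scc[2]=0,scc[3]=?,scc[4]=1,scc[5]=?)
step 4: low=(low[0]=0,low[1]=3,low[2]=3,low[3]=1,low[4]=5,low[5]=2); scc=(scc[0]=?,scc[1]=0,scc[2]=0,scc[3]=?,scc[4]=1,scc[5]=2)
step 5: low=(low[0]=0,low[1]=3,low[2]=3,low[3]=1,low[4]=5,low[5]=2); scc=(scc[0]=?,scc[1]=0,scc[2]=0,scc[3]=3,scc[4]=1,scc[5]=2)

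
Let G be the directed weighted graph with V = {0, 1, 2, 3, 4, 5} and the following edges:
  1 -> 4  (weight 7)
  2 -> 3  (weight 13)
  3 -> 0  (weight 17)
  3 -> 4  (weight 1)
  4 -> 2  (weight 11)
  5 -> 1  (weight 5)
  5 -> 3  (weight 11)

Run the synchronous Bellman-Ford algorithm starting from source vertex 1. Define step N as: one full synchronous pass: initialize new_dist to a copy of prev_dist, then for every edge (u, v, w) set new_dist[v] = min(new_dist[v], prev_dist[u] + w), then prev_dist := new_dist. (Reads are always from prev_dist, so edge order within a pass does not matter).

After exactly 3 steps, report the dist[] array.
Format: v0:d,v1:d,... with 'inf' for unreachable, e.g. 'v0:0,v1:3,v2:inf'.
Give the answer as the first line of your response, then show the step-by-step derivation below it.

v0:inf,v1:0,v2:18,v3:31,v4:7,v5:inf

step 1: dist = v0:inf,v1:0,v2:inf,v3:inf,v4:7,v5:inf
step 2: dist = v0:inf,v1:0,v2:18,v3:inf,v4:7,v5:inf
step 3: dist = v0:inf,v1:0,v2:18,v3:31,v4:7,v5:inf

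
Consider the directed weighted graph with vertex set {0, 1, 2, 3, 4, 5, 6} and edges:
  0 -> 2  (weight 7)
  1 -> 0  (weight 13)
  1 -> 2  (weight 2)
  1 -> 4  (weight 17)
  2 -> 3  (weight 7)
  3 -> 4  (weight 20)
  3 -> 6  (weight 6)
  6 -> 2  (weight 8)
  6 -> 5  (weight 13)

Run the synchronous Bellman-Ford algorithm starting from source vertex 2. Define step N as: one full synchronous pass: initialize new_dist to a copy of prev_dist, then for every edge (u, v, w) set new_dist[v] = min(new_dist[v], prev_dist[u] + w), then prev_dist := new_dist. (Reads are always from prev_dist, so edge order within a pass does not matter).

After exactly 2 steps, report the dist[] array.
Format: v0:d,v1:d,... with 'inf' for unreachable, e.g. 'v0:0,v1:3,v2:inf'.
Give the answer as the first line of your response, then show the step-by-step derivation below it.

v0:inf,v1:inf,v2:0,v3:7,v4:27,v5:inf,v6:13

step 1: dist = v0:inf,v1:inf,v2:0,v3:7,v4:inf,v5:inf,v6:inf
step 2: dist = v0:inf,v1:inf,v2:0,v3:7,v4:27,v5:inf,v6:13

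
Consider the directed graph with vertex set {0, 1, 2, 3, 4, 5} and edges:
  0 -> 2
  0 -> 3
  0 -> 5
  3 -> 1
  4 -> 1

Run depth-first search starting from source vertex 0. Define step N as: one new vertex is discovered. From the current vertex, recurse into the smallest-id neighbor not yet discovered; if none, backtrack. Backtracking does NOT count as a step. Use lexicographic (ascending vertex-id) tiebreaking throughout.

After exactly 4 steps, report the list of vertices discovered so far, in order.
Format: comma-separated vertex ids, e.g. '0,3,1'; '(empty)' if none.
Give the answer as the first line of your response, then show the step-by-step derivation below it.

0,2,3,1

step 1: discover 0; path=0; order=0
step 2: discover 2; path=0>2; order=0,2
step 3: discover 3; path=0>3; order=0,2,3
step 4: discover 1; path=0>3>1; order=0,2,3,1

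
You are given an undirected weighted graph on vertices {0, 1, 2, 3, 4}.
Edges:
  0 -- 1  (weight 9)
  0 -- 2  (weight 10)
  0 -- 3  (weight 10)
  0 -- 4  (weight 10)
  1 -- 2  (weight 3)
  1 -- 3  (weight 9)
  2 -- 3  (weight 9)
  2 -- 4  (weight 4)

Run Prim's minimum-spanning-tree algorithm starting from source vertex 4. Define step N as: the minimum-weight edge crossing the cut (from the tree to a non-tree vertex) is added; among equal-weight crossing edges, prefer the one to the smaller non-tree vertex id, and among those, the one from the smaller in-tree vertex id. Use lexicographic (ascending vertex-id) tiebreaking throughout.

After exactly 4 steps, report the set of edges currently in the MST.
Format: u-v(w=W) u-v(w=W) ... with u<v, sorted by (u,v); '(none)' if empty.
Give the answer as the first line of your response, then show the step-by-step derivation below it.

0-1(w=9) 1-2(w=3) 1-3(w=9) 2-4(w=4)

step 1: add edge 2-4 (w=4); MST = {2-4(w=4)}
step 2: add edge 1-2 (w=3); MST = {1-2(w=3) 2-4(w=4)}
step 3: add edge 0-1 (w=9); MST = {0-1(w=9) 1-2(w=3) 2-4(w=4)}
step 4: add edge 1-3 (w=9); MST = {0-1(w=9) 1-2(w=3) 1-3(w=9) 2-4(w=4)}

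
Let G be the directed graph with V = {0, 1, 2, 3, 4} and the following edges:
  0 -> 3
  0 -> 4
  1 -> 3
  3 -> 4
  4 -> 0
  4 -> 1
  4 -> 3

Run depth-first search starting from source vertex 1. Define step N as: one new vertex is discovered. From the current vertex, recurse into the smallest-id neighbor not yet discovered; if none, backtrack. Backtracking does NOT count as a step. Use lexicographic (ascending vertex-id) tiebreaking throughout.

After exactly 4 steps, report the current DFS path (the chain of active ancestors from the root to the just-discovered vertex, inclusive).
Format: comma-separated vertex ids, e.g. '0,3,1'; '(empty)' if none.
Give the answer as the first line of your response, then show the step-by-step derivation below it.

1,3,4,0

step 1: discover 1; path=1; order=1
step 2: discover 3; path=1>3; order=1,3
step 3: discover 4; path=1>3>4; order=1,3,4
step 4: discover 0; path=1>3>4>0; order=1,3,4,0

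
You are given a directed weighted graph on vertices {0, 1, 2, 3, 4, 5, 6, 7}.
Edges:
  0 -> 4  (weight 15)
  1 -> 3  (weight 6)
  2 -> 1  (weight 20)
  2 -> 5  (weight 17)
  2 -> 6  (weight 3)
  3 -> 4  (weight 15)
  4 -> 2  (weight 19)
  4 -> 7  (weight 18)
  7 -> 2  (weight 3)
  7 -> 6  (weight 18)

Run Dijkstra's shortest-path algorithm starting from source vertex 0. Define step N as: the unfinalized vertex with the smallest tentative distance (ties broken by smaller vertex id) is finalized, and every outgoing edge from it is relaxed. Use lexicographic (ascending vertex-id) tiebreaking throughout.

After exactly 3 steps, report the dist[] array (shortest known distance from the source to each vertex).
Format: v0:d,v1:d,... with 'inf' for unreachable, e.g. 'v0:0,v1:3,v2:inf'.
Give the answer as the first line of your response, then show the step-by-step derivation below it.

v0:0,v1:inf,v2:34,v3:inf,v4:15,v5:inf,v6:51,v7:33

step 1: dist = v0:0,v1:inf,v2:inf,v3:inf,v4:15,v5:inf,v6:inf,v7:inf
step 2: dist = v0:0,v1:inf,v2:34,v3:inf,v4:15,v5:inf,v6:inf,v7:33
step 3: dist = v0:0,v1:inf,v2:34,v3:inf,v4:15,v5:inf,v6:51,v7:33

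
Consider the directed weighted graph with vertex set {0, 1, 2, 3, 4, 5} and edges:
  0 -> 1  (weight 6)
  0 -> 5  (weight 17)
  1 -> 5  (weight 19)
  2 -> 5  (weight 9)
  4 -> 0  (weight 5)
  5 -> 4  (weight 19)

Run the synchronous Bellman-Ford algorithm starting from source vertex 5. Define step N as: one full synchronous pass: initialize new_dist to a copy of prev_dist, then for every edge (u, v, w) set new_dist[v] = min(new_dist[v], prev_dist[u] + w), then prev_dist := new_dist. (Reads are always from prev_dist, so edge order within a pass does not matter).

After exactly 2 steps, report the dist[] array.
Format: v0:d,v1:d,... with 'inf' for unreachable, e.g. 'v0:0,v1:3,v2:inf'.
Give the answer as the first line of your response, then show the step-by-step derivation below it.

v0:24,v1:inf,v2:inf,v3:inf,v4:19,v5:0

step 1: dist = v0:inf,v1:inf,v2:inf,v3:inf,v4:19,v5:0
step 2: dist = v0:24,v1:inf,v2:inf,v3:inf,v4:19,v5:0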